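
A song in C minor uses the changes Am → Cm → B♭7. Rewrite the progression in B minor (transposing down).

C minor down to B minor is a minor second; each chord root moves by that interval while the quality stays the same.
Am: root A down a minor second → G#, giving G#m.
Cm: root C down a minor second → B, giving Bm.
B♭7: root B♭ down a minor second → A, giving A7.

G#m Bm A7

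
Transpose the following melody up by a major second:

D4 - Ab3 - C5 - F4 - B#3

E4 Bb3 D5 G4 C##4

D4 -> E4
Ab3 -> Bb3
C5 -> D5
F4 -> G4
B#3 -> C##4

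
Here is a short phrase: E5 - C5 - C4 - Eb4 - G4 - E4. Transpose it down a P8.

E5: an octave down reaches E, and 12 semitones makes it E4.
C5: an octave down reaches C, and 12 semitones makes it C4.
A perfect octave down from C4 gives C3.
Eb4: an octave down reaches E, and 12 semitones makes it Eb3.
G4 down a perfect octave is G3.
E4 down a perfect octave is E3.

E4 C4 C3 Eb3 G3 E3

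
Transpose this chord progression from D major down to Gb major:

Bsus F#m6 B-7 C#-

Ebsus Bbm6 Eb-7 F-

D major down to Gb major is an augmented fifth; each chord root moves by that interval while the quality stays the same.
Bsus: root B down an augmented fifth → Eb, giving Ebsus.
F#m6: root F# down an augmented fifth → Bb, giving Bbm6.
B-7: root B down an augmented fifth → Eb, giving Eb-7.
C#-: root C# down an augmented fifth → F, giving F-.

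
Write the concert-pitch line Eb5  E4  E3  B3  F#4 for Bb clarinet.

F5 F#4 F#3 C#4 G#4

The Bb clarinet sounds a major second below written, so the written part must be a major second above concert — transpose each note up.
Eb5 becomes F5
E4 becomes F#4
E3 becomes F#3
B3 becomes C#4
F#4 becomes G#4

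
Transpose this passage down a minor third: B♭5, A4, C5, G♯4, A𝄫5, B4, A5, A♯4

G5 F#4 A4 E#4 Fb5 G#4 F#5 F##4

A minor third down from Bb5 gives G5.
A4: a third down reaches F, and 3 semitones makes it F#4.
A minor third down from C5 gives A4.
G#4: a third down reaches E, and 3 semitones makes it E#4.
A minor third down from Abb5 gives Fb5.
A minor third down from B4 gives G#4.
A5 down a minor third is F#5.
A minor third down from A#4 gives F##4.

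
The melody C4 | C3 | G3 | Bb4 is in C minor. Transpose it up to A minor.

A4 A3 E4 G5

From C up to A is a major sixth; apply that to each pitch.
C4 to A4
C3 to A3
G3 to E4
Bb4 to G5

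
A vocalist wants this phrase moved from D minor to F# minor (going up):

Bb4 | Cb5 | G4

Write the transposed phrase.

D minor to F# minor up is a major third, so every note moves up by that interval.
Bb4 becomes D5
Cb5 becomes Eb5
G4 becomes B4

D5 Eb5 B4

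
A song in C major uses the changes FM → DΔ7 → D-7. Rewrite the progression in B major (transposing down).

C major down to B major is a minor second; each chord root moves by that interval while the quality stays the same.
FM: root F down a minor second → E, giving EM.
DΔ7: root D down a minor second → C#, giving C#Δ7.
D-7: root D down a minor second → C#, giving C#-7.

EM C#Δ7 C#-7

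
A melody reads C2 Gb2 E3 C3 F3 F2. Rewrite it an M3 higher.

E2 Bb2 G#3 E3 A3 A2

C2 gives E2
Gb2 gives Bb2
E3 gives G#3
C3 gives E3
F3 gives A3
F2 gives A2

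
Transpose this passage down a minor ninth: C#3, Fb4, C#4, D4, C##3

B#1 Eb3 B#2 C#3 B##1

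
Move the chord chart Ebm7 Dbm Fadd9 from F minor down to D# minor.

F minor down to D# minor is a diminished third; each chord root moves by that interval while the quality stays the same.
Ebm7: root Eb down a diminished third → C#, giving C#m7.
Dbm: root Db down a diminished third → B, giving Bm.
Fadd9: root F down a diminished third → D#, giving D#add9.

C#m7 Bm D#add9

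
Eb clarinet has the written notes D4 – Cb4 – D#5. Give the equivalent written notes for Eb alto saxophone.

First find concert pitch: the Eb clarinet sounds a minor third above written, so D4 Cb4 D#5 sounds F4 Ebb4 F#5.
Then write for Eb alto saxophone: it sounds a major sixth below written, so the part must be a major sixth above concert.
F4 → D5
Ebb4 → Cb5
F#5 → D#6

D5 Cb5 D#6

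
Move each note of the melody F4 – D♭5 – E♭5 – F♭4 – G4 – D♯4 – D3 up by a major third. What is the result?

A4 F5 G5 Ab4 B4 F##4 F#3

F4 becomes A4
Db5 becomes F5
Eb5 becomes G5
Fb4 becomes Ab4
G4 becomes B4
D#4 becomes F##4
D3 becomes F#3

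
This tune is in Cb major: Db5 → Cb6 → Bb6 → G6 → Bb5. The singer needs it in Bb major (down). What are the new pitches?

C5 Bb5 A6 F#6 A5

From Cb down to Bb is a minor second; apply that to each pitch.
Db5 -> C5
Cb6 -> Bb5
Bb6 -> A6
G6 -> F#6
Bb5 -> A5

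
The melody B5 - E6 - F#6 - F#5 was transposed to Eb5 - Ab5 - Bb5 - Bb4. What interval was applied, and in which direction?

Take the first pair: B5 → Eb5. B to E spans 5 letter names, so the interval is some kind of fifth.
Eb5 to B5 is 8 semitones, which makes it an augmented fifth; the second version is lower, so the direction is down.
Checking another pair — F#5 → Bb4 — gives the same interval.

down an augmented fifth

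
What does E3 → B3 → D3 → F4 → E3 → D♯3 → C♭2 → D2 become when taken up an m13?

E3 up a minor thirteenth is C5.
B3 up a minor thirteenth is G5.
D3 up a minor thirteenth is Bb4.
F4: a thirteenth up reaches D, and 20 semitones makes it Db6.
E3 up a minor thirteenth is C5.
D#3 up a minor thirteenth is B4.
Cb2: a thirteenth up reaches A, and 20 semitones makes it Abb3.
D2 up a minor thirteenth is Bb3.

C5 G5 Bb4 Db6 C5 B4 Abb3 Bb3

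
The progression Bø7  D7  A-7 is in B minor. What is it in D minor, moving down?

B minor down to D minor is a major sixth; each chord root moves by that interval while the quality stays the same.
Bø7: root B down a major sixth → D, giving Dø7.
D7: root D down a major sixth → F, giving F7.
A-7: root A down a major sixth → C, giving C-7.

Dø7 F7 C-7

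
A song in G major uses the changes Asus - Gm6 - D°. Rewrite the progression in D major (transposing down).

G major down to D major is a perfect fourth; each chord root moves by that interval while the quality stays the same.
Asus: root A down a perfect fourth → E, giving Esus.
Gm6: root G down a perfect fourth → D, giving Dm6.
D°: root D down a perfect fourth → A, giving A°.

Esus Dm6 A°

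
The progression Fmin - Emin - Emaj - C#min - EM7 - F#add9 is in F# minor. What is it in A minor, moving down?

F# minor down to A minor is a major sixth; each chord root moves by that interval while the quality stays the same.
Fmin: root F down a major sixth → Ab, giving Abmin.
Emin: root E down a major sixth → G, giving Gmin.
Emaj: root E down a major sixth → G, giving Gmaj.
C#min: root C# down a major sixth → E, giving Emin.
EM7: root E down a major sixth → G, giving GM7.
F#add9: root F# down a major sixth → A, giving Aadd9.

Abmin Gmin Gmaj Emin GM7 Aadd9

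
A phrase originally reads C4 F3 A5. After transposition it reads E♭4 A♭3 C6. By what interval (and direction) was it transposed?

Take the first pair: C4 → Eb4. C to E spans 3 letter names, so the interval is some kind of third.
C4 to Eb4 is 3 semitones, which makes it a minor third; the second version is higher, so the direction is up.
Checking another pair — A5 → C6 — gives the same interval.

up a minor third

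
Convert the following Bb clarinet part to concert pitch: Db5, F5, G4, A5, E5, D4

Written C4 on the Bb clarinet sounds as Bb3, a major second lower; apply that shift to every note.
Db5 to Cb5
F5 to Eb5
G4 to F4
A5 to G5
E5 to D5
D4 to C4

Cb5 Eb5 F4 G5 D5 C4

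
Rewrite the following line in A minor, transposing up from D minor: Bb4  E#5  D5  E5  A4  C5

F5 B#5 A5 B5 E5 G5

From D up to A is a perfect fifth; apply that to each pitch.
Bb4 -> F5
E#5 -> B#5
D5 -> A5
E5 -> B5
A4 -> E5
C5 -> G5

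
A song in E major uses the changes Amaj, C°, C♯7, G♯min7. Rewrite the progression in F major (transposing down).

Bbmaj Db° D7 Amin7

E major down to F major is a major seventh; each chord root moves by that interval while the quality stays the same.
Amaj: root A down a major seventh → Bb, giving Bbmaj.
C°: root C down a major seventh → Db, giving Db°.
C♯7: root C♯ down a major seventh → D, giving D7.
G♯min7: root G♯ down a major seventh → A, giving Amin7.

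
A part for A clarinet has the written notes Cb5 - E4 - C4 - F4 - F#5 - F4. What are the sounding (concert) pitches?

Ab4 C#4 A3 D4 D#5 D4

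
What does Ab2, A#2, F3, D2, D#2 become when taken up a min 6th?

Fb3 F#3 Db4 Bb2 B2

Ab2 → Fb3
A#2 → F#3
F3 → Db4
D2 → Bb2
D#2 → B2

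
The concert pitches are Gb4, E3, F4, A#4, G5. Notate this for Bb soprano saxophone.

Written C4 sounds as Bb3 on the Bb soprano saxophone, so concert pitches are written a major second up.
Gb4 to Ab4
E3 to F#3
F4 to G4
A#4 to B#4
G5 to A5

Ab4 F#3 G4 B#4 A5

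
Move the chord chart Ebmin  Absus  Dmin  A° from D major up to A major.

Bbmin Ebsus Amin E°

D major up to A major is a perfect fifth; each chord root moves by that interval while the quality stays the same.
Ebmin: root Eb up a perfect fifth → Bb, giving Bbmin.
Absus: root Ab up a perfect fifth → Eb, giving Ebsus.
Dmin: root D up a perfect fifth → A, giving Amin.
A°: root A up a perfect fifth → E, giving E°.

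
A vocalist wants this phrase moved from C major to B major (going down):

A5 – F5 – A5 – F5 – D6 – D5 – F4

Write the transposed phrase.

C major to B major down is a minor second, so every note moves down by that interval.
A5 to G#5
F5 to E5
A5 to G#5
F5 to E5
D6 to C#6
D5 to C#5
F4 to E4

G#5 E5 G#5 E5 C#6 C#5 E4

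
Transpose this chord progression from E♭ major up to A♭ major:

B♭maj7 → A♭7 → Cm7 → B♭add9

Ebmaj7 Db7 Fm7 Ebadd9

E♭ major up to A♭ major is a perfect fourth; each chord root moves by that interval while the quality stays the same.
B♭maj7: root B♭ up a perfect fourth → Eb, giving Ebmaj7.
A♭7: root A♭ up a perfect fourth → Db, giving Db7.
Cm7: root C up a perfect fourth → F, giving Fm7.
B♭add9: root B♭ up a perfect fourth → Eb, giving Ebadd9.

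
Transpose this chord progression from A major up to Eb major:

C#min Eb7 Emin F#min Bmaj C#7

A major up to Eb major is a diminished fifth; each chord root moves by that interval while the quality stays the same.
C#min: root C# up a diminished fifth → G, giving Gmin.
Eb7: root Eb up a diminished fifth → Bbb, giving Bbb7.
Emin: root E up a diminished fifth → Bb, giving Bbmin.
F#min: root F# up a diminished fifth → C, giving Cmin.
Bmaj: root B up a diminished fifth → F, giving Fmaj.
C#7: root C# up a diminished fifth → G, giving G7.

Gmin Bbb7 Bbmin Cmin Fmaj G7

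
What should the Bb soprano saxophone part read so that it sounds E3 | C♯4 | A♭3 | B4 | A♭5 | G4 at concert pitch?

The Bb soprano saxophone sounds a major second below written, so the written part must be a major second above concert — transpose each note up.
E3 becomes F#3
C#4 becomes D#4
Ab3 becomes Bb3
B4 becomes C#5
Ab5 becomes Bb5
G4 becomes A4

F#3 D#4 Bb3 C#5 Bb5 A4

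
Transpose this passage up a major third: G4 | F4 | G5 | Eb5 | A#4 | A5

A major third up from G4 gives B4.
F4 up a major third is A4.
G5: a third up reaches B, and 4 semitones makes it B5.
A major third up from Eb5 gives G5.
A major third up from A#4 gives C##5.
A5 up a major third is C#6.

B4 A4 B5 G5 C##5 C#6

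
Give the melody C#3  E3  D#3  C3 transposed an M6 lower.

E2 G2 F#2 Eb2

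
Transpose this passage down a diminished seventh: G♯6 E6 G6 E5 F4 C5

G#6 to A##5
E6 to F##5
G6 to A#5
E5 to F##4
F4 to G#3
C5 to D#4

A##5 F##5 A#5 F##4 G#3 D#4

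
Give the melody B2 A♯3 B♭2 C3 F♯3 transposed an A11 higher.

E#4 D##5 E4 F#4 B#4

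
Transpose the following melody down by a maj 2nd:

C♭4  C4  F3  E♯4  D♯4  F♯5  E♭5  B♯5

Bbb3 Bb3 Eb3 D#4 C#4 E5 Db5 A#5

Cb4 → Bbb3
C4 → Bb3
F3 → Eb3
E#4 → D#4
D#4 → C#4
F#5 → E5
Eb5 → Db5
B#5 → A#5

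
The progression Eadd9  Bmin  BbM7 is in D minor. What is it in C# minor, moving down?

D#add9 A#min AM7

D minor down to C# minor is a minor second; each chord root moves by that interval while the quality stays the same.
Eadd9: root E down a minor second → D#, giving D#add9.
Bmin: root B down a minor second → A#, giving A#min.
BbM7: root Bb down a minor second → A, giving AM7.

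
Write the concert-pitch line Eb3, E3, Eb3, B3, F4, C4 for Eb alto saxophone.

C4 C#4 C4 G#4 D5 A4

The Eb alto saxophone sounds a major sixth below written, so the written part must be a major sixth above concert — transpose each note up.
Eb3 -> C4
E3 -> C#4
Eb3 -> C4
B3 -> G#4
F4 -> D5
C4 -> A4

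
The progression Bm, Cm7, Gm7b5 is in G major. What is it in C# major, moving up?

G major up to C# major is an augmented fourth; each chord root moves by that interval while the quality stays the same.
Bm: root B up an augmented fourth → E#, giving E#m.
Cm7: root C up an augmented fourth → F#, giving F#m7.
Gm7b5: root G up an augmented fourth → C#, giving C#m7b5.

E#m F#m7 C#m7b5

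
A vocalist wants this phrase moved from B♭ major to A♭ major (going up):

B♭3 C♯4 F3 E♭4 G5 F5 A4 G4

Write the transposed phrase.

Ab4 B4 Eb4 Db5 F6 Eb6 G5 F5

From B♭ up to A♭ is a minor seventh; apply that to each pitch.
Bb3 to Ab4
C#4 to B4
F3 to Eb4
Eb4 to Db5
G5 to F6
F5 to Eb6
A4 to G5
G4 to F5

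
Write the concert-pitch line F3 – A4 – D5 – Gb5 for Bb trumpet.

Written C4 sounds as Bb3 on the Bb trumpet, so concert pitches are written a major second up.
F3 → G3
A4 → B4
D5 → E5
Gb5 → Ab5

G3 B4 E5 Ab5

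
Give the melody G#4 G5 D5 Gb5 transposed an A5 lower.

G#4 gives C4
G5 gives Cb5
D5 gives Gb4
Gb5 gives Cbb5

C4 Cb5 Gb4 Cbb5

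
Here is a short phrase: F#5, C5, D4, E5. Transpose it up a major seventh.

E#6 B5 C#5 D#6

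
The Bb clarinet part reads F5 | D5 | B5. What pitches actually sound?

Eb5 C5 A5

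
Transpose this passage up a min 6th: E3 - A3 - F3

C4 F4 Db4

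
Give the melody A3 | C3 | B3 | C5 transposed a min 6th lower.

A minor sixth down from A3 gives C#3.
C3 down a minor sixth is E2.
B3 down a minor sixth is D#3.
A minor sixth down from C5 gives E4.

C#3 E2 D#3 E4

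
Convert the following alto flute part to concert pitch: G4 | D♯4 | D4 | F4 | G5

D4 A#3 A3 C4 D5

The alto flute sounds a perfect fourth below written, so transpose each written note down a perfect fourth.
G4 gives D4
D#4 gives A#3
D4 gives A3
F4 gives C4
G5 gives D5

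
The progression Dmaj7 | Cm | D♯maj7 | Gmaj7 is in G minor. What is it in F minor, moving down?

G minor down to F minor is a major second; each chord root moves by that interval while the quality stays the same.
Dmaj7: root D down a major second → C, giving Cmaj7.
Cm: root C down a major second → Bb, giving Bbm.
D♯maj7: root D♯ down a major second → C#, giving C#maj7.
Gmaj7: root G down a major second → F, giving Fmaj7.

Cmaj7 Bbm C#maj7 Fmaj7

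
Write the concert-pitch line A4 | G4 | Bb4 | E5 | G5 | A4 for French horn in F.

E5 D5 F5 B5 D6 E5

The French horn in F sounds a perfect fifth below written, so the written part must be a perfect fifth above concert — transpose each note up.
A4 -> E5
G4 -> D5
Bb4 -> F5
E5 -> B5
G5 -> D6
A4 -> E5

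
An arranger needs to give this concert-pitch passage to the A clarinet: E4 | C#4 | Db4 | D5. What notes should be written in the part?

G4 E4 Fb4 F5

The A clarinet sounds a minor third below written, so the written part must be a minor third above concert — transpose each note up.
E4 gives G4
C#4 gives E4
Db4 gives Fb4
D5 gives F5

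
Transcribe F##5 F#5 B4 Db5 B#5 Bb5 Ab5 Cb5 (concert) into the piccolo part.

F##4 F#4 B3 Db4 B#4 Bb4 Ab4 Cb4

Written C4 sounds as C5 on the piccolo, so concert pitches are written a perfect octave down.
F##5 becomes F##4
F#5 becomes F#4
B4 becomes B3
Db5 becomes Db4
B#5 becomes B#4
Bb5 becomes Bb4
Ab5 becomes Ab4
Cb5 becomes Cb4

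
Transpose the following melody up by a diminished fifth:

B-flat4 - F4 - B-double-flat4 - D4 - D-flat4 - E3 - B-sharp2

Fb5 Cb5 Fbb5 Ab4 Abb4 Bb3 F#3

A diminished fifth up from Bb4 gives Fb5.
F4: a fifth up reaches C, and 6 semitones makes it Cb5.
Bbb4 up a diminished fifth is Fbb5.
D4: a fifth up reaches A, and 6 semitones makes it Ab4.
A diminished fifth up from Db4 gives Abb4.
A diminished fifth up from E3 gives Bb3.
B#2 up a diminished fifth is F#3.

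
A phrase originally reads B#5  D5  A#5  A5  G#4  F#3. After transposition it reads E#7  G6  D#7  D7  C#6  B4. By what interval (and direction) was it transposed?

up a perfect eleventh

From B#5 to E#7 is 11 letter names — an eleventh of some quality.
B#5 to E#7 is 17 semitones, which makes it a perfect eleventh; the second version is higher, so the direction is up.
Checking another pair — F#3 → B4 — gives the same interval.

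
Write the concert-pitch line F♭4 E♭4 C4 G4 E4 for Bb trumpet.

Gb4 F4 D4 A4 F#4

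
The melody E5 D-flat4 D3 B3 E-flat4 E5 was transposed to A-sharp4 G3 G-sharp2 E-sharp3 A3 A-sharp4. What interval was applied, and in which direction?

From E5 to A#4 is 5 letter names — a fifth of some quality.
A#4 to E5 is 6 semitones, which makes it a diminished fifth; the second version is lower, so the direction is down.
Checking another pair — E5 → A#4 — gives the same interval.

down a diminished fifth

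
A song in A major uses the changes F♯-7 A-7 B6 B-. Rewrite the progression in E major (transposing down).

A major down to E major is a perfect fourth; each chord root moves by that interval while the quality stays the same.
F♯-7: root F♯ down a perfect fourth → C#, giving C#-7.
A-7: root A down a perfect fourth → E, giving E-7.
B6: root B down a perfect fourth → F#, giving F#6.
B-: root B down a perfect fourth → F#, giving F#-.

C#-7 E-7 F#6 F#-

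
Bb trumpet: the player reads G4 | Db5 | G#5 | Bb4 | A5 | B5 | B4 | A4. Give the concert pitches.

F4 Cb5 F#5 Ab4 G5 A5 A4 G4

Written C4 on the Bb trumpet sounds as Bb3, a major second lower; apply that shift to every note.
G4 -> F4
Db5 -> Cb5
G#5 -> F#5
Bb4 -> Ab4
A5 -> G5
B5 -> A5
B4 -> A4
A4 -> G4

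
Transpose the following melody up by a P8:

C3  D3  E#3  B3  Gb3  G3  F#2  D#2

C3: an octave up reaches C, and 12 semitones makes it C4.
D3: an octave up reaches D, and 12 semitones makes it D4.
E#3: an octave up reaches E, and 12 semitones makes it E#4.
A perfect octave up from B3 gives B4.
Gb3: an octave up reaches G, and 12 semitones makes it Gb4.
G3: an octave up reaches G, and 12 semitones makes it G4.
F#2: an octave up reaches F, and 12 semitones makes it F#3.
D#2 up a perfect octave is D#3.

C4 D4 E#4 B4 Gb4 G4 F#3 D#3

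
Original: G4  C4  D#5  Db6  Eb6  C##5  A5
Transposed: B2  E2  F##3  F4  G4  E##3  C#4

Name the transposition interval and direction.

down a minor thirteenth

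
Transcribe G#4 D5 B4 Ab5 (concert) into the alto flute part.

C#5 G5 E5 Db6

Written C4 sounds as G3 on the alto flute, so concert pitches are written a perfect fourth up.
G#4 → C#5
D5 → G5
B4 → E5
Ab5 → Db6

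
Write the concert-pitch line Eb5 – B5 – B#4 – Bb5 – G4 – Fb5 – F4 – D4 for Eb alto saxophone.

C6 G#6 G##5 G6 E5 Db6 D5 B4

Written C4 sounds as Eb3 on the Eb alto saxophone, so concert pitches are written a major sixth up.
Eb5 → C6
B5 → G#6
B#4 → G##5
Bb5 → G6
G4 → E5
Fb5 → Db6
F4 → D5
D4 → B4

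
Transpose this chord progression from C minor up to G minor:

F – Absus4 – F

C Ebsus4 C

C minor up to G minor is a perfect fifth; each chord root moves by that interval while the quality stays the same.
F: root F up a perfect fifth → C, giving C.
Absus4: root Ab up a perfect fifth → Eb, giving Ebsus4.
F: root F up a perfect fifth → C, giving C.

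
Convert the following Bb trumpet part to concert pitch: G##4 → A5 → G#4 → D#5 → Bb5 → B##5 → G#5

F##4 G5 F#4 C#5 Ab5 A##5 F#5

Written C4 on the Bb trumpet sounds as Bb3, a major second lower; apply that shift to every note.
G##4 -> F##4
A5 -> G5
G#4 -> F#4
D#5 -> C#5
Bb5 -> Ab5
B##5 -> A##5
G#5 -> F#5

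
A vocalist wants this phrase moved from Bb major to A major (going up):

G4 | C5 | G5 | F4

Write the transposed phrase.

F#5 B5 F#6 E5

Bb major to A major up is a major seventh, so every note moves up by that interval.
G4 to F#5
C5 to B5
G5 to F#6
F4 to E5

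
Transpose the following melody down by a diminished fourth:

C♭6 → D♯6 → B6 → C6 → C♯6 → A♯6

Cb6 to G5
D#6 to A##5
B6 to F##6
C6 to G#5
C#6 to G##5
A#6 to E##6

G5 A##5 F##6 G#5 G##5 E##6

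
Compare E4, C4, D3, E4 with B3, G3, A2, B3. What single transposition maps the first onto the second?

down a perfect fourth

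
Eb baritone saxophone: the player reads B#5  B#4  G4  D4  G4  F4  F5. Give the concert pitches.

The Eb baritone saxophone sounds a major thirteenth below written, so transpose each written note down a major thirteenth.
B#5 -> D#4
B#4 -> D#3
G4 -> Bb2
D4 -> F2
G4 -> Bb2
F4 -> Ab2
F5 -> Ab3

D#4 D#3 Bb2 F2 Bb2 Ab2 Ab3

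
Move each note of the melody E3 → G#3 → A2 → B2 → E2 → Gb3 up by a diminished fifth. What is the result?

Bb3 D4 Eb3 F3 Bb2 Dbb4

E3 gives Bb3
G#3 gives D4
A2 gives Eb3
B2 gives F3
E2 gives Bb2
Gb3 gives Dbb4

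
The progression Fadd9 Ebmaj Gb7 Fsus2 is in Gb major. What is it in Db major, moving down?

Cadd9 Bbmaj Db7 Csus2

Gb major down to Db major is a perfect fourth; each chord root moves by that interval while the quality stays the same.
Fadd9: root F down a perfect fourth → C, giving Cadd9.
Ebmaj: root Eb down a perfect fourth → Bb, giving Bbmaj.
Gb7: root Gb down a perfect fourth → Db, giving Db7.
Fsus2: root F down a perfect fourth → C, giving Csus2.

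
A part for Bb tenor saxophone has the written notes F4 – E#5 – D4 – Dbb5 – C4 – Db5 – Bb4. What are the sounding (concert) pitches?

Eb3 D#4 C3 Cbb4 Bb2 Cb4 Ab3

Written C4 on the Bb tenor saxophone sounds as Bb2, a major ninth lower; apply that shift to every note.
F4 to Eb3
E#5 to D#4
D4 to C3
Dbb5 to Cbb4
C4 to Bb2
Db5 to Cb4
Bb4 to Ab3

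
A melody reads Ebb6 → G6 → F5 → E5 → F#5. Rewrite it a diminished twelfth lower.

Ab4 C#5 B3 A#3 B#3

Ebb6 down a diminished twelfth is Ab4.
G6 down a diminished twelfth is C#5.
A diminished twelfth down from F5 gives B3.
E5 down a diminished twelfth is A#3.
A diminished twelfth down from F#5 gives B#3.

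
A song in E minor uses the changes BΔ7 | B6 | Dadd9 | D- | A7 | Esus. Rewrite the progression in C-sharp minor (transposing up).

G#Δ7 G#6 Badd9 B- F#7 C#sus

E minor up to C-sharp minor is a major sixth; each chord root moves by that interval while the quality stays the same.
BΔ7: root B up a major sixth → G#, giving G#Δ7.
B6: root B up a major sixth → G#, giving G#6.
Dadd9: root D up a major sixth → B, giving Badd9.
D-: root D up a major sixth → B, giving B-.
A7: root A up a major sixth → F#, giving F#7.
Esus: root E up a major sixth → C#, giving C#sus.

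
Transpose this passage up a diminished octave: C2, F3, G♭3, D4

C2 becomes Cb3
F3 becomes Fb4
Gb3 becomes Gbb4
D4 becomes Db5

Cb3 Fb4 Gbb4 Db5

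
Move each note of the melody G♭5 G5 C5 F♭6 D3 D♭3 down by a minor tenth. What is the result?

Gb5 -> Eb4
G5 -> E4
C5 -> A3
Fb6 -> Db5
D3 -> B1
Db3 -> Bb1

Eb4 E4 A3 Db5 B1 Bb1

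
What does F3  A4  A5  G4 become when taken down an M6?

F3 down a major sixth is Ab2.
A4: a sixth down reaches C, and 9 semitones makes it C4.
A major sixth down from A5 gives C5.
G4 down a major sixth is Bb3.

Ab2 C4 C5 Bb3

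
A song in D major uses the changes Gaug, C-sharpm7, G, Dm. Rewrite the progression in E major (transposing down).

Aaug D#m7 A Em

D major down to E major is a minor seventh; each chord root moves by that interval while the quality stays the same.
Gaug: root G down a minor seventh → A, giving Aaug.
C-sharpm7: root C-sharp down a minor seventh → D#, giving D#m7.
G: root G down a minor seventh → A, giving A.
Dm: root D down a minor seventh → E, giving Em.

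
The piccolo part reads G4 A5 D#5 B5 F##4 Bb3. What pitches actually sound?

Written C4 on the piccolo sounds as C5, a perfect octave higher; apply that shift to every note.
G4 → G5
A5 → A6
D#5 → D#6
B5 → B6
F##4 → F##5
Bb3 → Bb4

G5 A6 D#6 B6 F##5 Bb4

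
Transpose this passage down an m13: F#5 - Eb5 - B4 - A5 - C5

A#3 G3 D#3 C#4 E3

F#5 down a minor thirteenth is A#3.
Eb5 down a minor thirteenth is G3.
B4 down a minor thirteenth is D#3.
A minor thirteenth down from A5 gives C#4.
A minor thirteenth down from C5 gives E3.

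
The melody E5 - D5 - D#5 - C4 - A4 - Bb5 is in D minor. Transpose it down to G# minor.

A#4 G#4 G##4 F#3 D#4 E5

From D down to G# is a diminished fifth; apply that to each pitch.
E5 becomes A#4
D5 becomes G#4
D#5 becomes G##4
C4 becomes F#3
A4 becomes D#4
Bb5 becomes E5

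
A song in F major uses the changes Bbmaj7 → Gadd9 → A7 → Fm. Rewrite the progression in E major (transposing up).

Amaj7 F#add9 G#7 Em

F major up to E major is a major seventh; each chord root moves by that interval while the quality stays the same.
Bbmaj7: root Bb up a major seventh → A, giving Amaj7.
Gadd9: root G up a major seventh → F#, giving F#add9.
A7: root A up a major seventh → G#, giving G#7.
Fm: root F up a major seventh → E, giving Em.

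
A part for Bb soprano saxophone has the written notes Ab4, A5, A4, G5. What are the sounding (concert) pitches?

Written C4 on the Bb soprano saxophone sounds as Bb3, a major second lower; apply that shift to every note.
Ab4 gives Gb4
A5 gives G5
A4 gives G4
G5 gives F5

Gb4 G5 G4 F5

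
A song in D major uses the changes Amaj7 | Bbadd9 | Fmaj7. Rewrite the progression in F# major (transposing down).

D major down to F# major is a minor sixth; each chord root moves by that interval while the quality stays the same.
Amaj7: root A down a minor sixth → C#, giving C#maj7.
Bbadd9: root Bb down a minor sixth → D, giving Dadd9.
Fmaj7: root F down a minor sixth → A, giving Amaj7.

C#maj7 Dadd9 Amaj7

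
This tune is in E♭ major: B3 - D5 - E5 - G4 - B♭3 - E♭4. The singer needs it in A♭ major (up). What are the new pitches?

E4 G5 A5 C5 Eb4 Ab4

E♭ major to A♭ major up is a perfect fourth, so every note moves up by that interval.
B3 gives E4
D5 gives G5
E5 gives A5
G4 gives C5
Bb3 gives Eb4
Eb4 gives Ab4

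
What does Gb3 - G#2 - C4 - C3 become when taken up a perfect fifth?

Db4 D#3 G4 G3

Gb3: a fifth up reaches D, and 7 semitones makes it Db4.
G#2: a fifth up reaches D, and 7 semitones makes it D#3.
C4: a fifth up reaches G, and 7 semitones makes it G4.
A perfect fifth up from C3 gives G3.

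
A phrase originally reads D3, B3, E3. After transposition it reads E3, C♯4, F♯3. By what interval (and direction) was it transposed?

up a major second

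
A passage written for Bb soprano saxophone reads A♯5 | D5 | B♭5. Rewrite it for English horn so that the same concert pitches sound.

D#6 G5 Eb6

First find concert pitch: the Bb soprano saxophone sounds a major second below written, so A♯5 D5 B♭5 sounds G#5 C5 Ab5.
Then write for English horn: it sounds a perfect fifth below written, so the part must be a perfect fifth above concert.
G#5 → D#6
C5 → G5
Ab5 → Eb6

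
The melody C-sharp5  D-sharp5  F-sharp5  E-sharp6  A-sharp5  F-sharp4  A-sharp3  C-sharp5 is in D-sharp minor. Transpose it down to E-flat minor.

Db4 Eb4 Gb4 F5 Bb4 Gb3 Bb2 Db4

D-sharp minor to E-flat minor down is an augmented seventh, so every note moves down by that interval.
C#5 → Db4
D#5 → Eb4
F#5 → Gb4
E#6 → F5
A#5 → Bb4
F#4 → Gb3
A#3 → Bb2
C#5 → Db4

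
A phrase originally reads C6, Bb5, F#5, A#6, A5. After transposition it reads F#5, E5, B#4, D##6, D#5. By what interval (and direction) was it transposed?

Take the first pair: C6 → F#5. C to F spans 5 letter names, so the interval is some kind of fifth.
F#5 to C6 is 6 semitones, which makes it a diminished fifth; the second version is lower, so the direction is down.
Checking another pair — A5 → D#5 — gives the same interval.

down a diminished fifth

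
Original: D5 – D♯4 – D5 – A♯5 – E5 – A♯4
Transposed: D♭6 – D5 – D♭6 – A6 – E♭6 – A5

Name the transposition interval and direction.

up a diminished octave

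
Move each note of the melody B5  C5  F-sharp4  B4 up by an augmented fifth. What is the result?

F##6 G#5 C##5 F##5

An augmented fifth up from B5 gives F##6.
An augmented fifth up from C5 gives G#5.
F#4: a fifth up reaches C, and 8 semitones makes it C##5.
B4: a fifth up reaches F, and 8 semitones makes it F##5.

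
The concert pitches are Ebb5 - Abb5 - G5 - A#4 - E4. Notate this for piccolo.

Written C4 sounds as C5 on the piccolo, so concert pitches are written a perfect octave down.
Ebb5 → Ebb4
Abb5 → Abb4
G5 → G4
A#4 → A#3
E4 → E3

Ebb4 Abb4 G4 A#3 E3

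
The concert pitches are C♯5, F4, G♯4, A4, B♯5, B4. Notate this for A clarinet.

E5 Ab4 B4 C5 D#6 D5

The A clarinet sounds a minor third below written, so the written part must be a minor third above concert — transpose each note up.
C#5 gives E5
F4 gives Ab4
G#4 gives B4
A4 gives C5
B#5 gives D#6
B4 gives D5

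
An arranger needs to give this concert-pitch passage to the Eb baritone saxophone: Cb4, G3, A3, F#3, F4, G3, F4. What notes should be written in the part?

Written C4 sounds as Eb2 on the Eb baritone saxophone, so concert pitches are written a major thirteenth up.
Cb4 gives Ab5
G3 gives E5
A3 gives F#5
F#3 gives D#5
F4 gives D6
G3 gives E5
F4 gives D6

Ab5 E5 F#5 D#5 D6 E5 D6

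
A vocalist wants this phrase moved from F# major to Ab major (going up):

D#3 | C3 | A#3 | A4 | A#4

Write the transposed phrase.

F# major to Ab major up is a diminished third, so every note moves up by that interval.
D#3 → F3
C3 → Ebb3
A#3 → C4
A4 → Cb5
A#4 → C5

F3 Ebb3 C4 Cb5 C5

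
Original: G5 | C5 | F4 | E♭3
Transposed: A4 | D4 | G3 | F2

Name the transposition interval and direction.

Take the first pair: G5 → A4. G to A spans 7 letter names, so the interval is some kind of seventh.
A4 to G5 is 10 semitones, which makes it a minor seventh; the second version is lower, so the direction is down.
Checking another pair — Eb3 → F2 — gives the same interval.

down a minor seventh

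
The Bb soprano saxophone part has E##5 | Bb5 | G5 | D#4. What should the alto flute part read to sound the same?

G##5 Db6 Bb5 F#4

First find concert pitch: the Bb soprano saxophone sounds a major second below written, so E##5 Bb5 G5 D#4 sounds D##5 Ab5 F5 C#4.
Then write for alto flute: it sounds a perfect fourth below written, so the part must be a perfect fourth above concert.
D##5 → G##5
Ab5 → Db6
F5 → Bb5
C#4 → F#4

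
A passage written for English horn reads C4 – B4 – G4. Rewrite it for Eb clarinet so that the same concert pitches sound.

D3 C#4 A3

First find concert pitch: the English horn sounds a perfect fifth below written, so C4 B4 G4 sounds F3 E4 C4.
Then write for Eb clarinet: it sounds a minor third above written, so the part must be a minor third below concert.
F3 → D3
E4 → C#4
C4 → A3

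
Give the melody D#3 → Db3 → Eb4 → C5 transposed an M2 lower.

C#3 Cb3 Db4 Bb4

D#3 down a major second is C#3.
Db3 down a major second is Cb3.
A major second down from Eb4 gives Db4.
C5 down a major second is Bb4.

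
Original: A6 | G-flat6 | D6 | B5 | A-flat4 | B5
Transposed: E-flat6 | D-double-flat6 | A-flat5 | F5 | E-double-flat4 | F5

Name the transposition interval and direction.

down an augmented fourth

Take the first pair: A6 → Eb6. A to E spans 4 letter names, so the interval is some kind of fourth.
Eb6 to A6 is 6 semitones, which makes it an augmented fourth; the second version is lower, so the direction is down.
Checking another pair — B5 → F5 — gives the same interval.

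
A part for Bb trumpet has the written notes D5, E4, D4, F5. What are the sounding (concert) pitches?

C5 D4 C4 Eb5

The Bb trumpet sounds a major second below written, so transpose each written note down a major second.
D5 to C5
E4 to D4
D4 to C4
F5 to Eb5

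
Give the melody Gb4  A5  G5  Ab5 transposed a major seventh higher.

Gb4 gives F5
A5 gives G#6
G5 gives F#6
Ab5 gives G6

F5 G#6 F#6 G6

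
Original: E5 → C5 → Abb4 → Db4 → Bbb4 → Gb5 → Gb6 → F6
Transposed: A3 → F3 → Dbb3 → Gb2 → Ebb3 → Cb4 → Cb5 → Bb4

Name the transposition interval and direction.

down a perfect twelfth

Take the first pair: E5 → A3. E to A spans 12 letter names, so the interval is some kind of twelfth.
A3 to E5 is 19 semitones, which makes it a perfect twelfth; the second version is lower, so the direction is down.
Checking another pair — F6 → Bb4 — gives the same interval.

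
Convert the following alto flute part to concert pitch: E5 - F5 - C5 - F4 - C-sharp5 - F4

B4 C5 G4 C4 G#4 C4

Written C4 on the alto flute sounds as G3, a perfect fourth lower; apply that shift to every note.
E5 to B4
F5 to C5
C5 to G4
F4 to C4
C#5 to G#4
F4 to C4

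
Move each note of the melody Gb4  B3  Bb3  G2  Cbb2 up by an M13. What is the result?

Gb4 becomes Eb6
B3 becomes G#5
Bb3 becomes G5
G2 becomes E4
Cbb2 becomes Abb3

Eb6 G#5 G5 E4 Abb3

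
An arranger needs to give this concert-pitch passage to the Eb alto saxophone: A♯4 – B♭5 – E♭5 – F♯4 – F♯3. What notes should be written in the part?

F##5 G6 C6 D#5 D#4

The Eb alto saxophone sounds a major sixth below written, so the written part must be a major sixth above concert — transpose each note up.
A#4 becomes F##5
Bb5 becomes G6
Eb5 becomes C6
F#4 becomes D#5
F#3 becomes D#4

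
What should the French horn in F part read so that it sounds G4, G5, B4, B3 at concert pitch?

Written C4 sounds as F3 on the French horn in F, so concert pitches are written a perfect fifth up.
G4 -> D5
G5 -> D6
B4 -> F#5
B3 -> F#4

D5 D6 F#5 F#4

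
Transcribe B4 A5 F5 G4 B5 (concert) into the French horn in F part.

Written C4 sounds as F3 on the French horn in F, so concert pitches are written a perfect fifth up.
B4 → F#5
A5 → E6
F5 → C6
G4 → D5
B5 → F#6

F#5 E6 C6 D5 F#6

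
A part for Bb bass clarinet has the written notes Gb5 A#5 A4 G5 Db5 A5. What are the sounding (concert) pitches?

Fb4 G#4 G3 F4 Cb4 G4

Written C4 on the Bb bass clarinet sounds as Bb2, a major ninth lower; apply that shift to every note.
Gb5 -> Fb4
A#5 -> G#4
A4 -> G3
G5 -> F4
Db5 -> Cb4
A5 -> G4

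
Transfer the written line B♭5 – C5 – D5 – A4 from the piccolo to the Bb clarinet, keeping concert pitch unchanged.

C7 D6 E6 B5

First find concert pitch: the piccolo sounds a perfect octave above written, so B♭5 C5 D5 A4 sounds Bb6 C6 D6 A5.
Then write for Bb clarinet: it sounds a major second below written, so the part must be a major second above concert.
Bb6 → C7
C6 → D6
D6 → E6
A5 → B5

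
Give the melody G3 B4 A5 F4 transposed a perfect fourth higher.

G3: a fourth up reaches C, and 5 semitones makes it C4.
B4: a fourth up reaches E, and 5 semitones makes it E5.
A5 up a perfect fourth is D6.
A perfect fourth up from F4 gives Bb4.

C4 E5 D6 Bb4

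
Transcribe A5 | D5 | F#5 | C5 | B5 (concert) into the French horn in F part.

The French horn in F sounds a perfect fifth below written, so the written part must be a perfect fifth above concert — transpose each note up.
A5 becomes E6
D5 becomes A5
F#5 becomes C#6
C5 becomes G5
B5 becomes F#6

E6 A5 C#6 G5 F#6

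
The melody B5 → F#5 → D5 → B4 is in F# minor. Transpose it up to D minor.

F# minor to D minor up is a minor sixth, so every note moves up by that interval.
B5 gives G6
F#5 gives D6
D5 gives Bb5
B4 gives G5

G6 D6 Bb5 G5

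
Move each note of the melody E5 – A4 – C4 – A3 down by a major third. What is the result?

E5 down a major third is C5.
A4: a third down reaches F, and 4 semitones makes it F4.
C4 down a major third is Ab3.
A major third down from A3 gives F3.

C5 F4 Ab3 F3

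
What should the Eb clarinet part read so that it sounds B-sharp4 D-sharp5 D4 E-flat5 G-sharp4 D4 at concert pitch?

G##4 B#4 B3 C5 E#4 B3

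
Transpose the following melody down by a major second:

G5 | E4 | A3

F5 D4 G3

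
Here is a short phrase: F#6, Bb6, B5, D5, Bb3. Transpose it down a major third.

D6 Gb6 G5 Bb4 Gb3

F#6 down a major third is D6.
A major third down from Bb6 gives Gb6.
A major third down from B5 gives G5.
D5: a third down reaches B, and 4 semitones makes it Bb4.
A major third down from Bb3 gives Gb3.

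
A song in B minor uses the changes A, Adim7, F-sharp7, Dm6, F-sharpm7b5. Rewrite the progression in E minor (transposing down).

D Ddim7 B7 Gm6 Bm7b5

B minor down to E minor is a perfect fifth; each chord root moves by that interval while the quality stays the same.
A: root A down a perfect fifth → D, giving D.
Adim7: root A down a perfect fifth → D, giving Ddim7.
F-sharp7: root F-sharp down a perfect fifth → B, giving B7.
Dm6: root D down a perfect fifth → G, giving Gm6.
F-sharpm7b5: root F-sharp down a perfect fifth → B, giving Bm7b5.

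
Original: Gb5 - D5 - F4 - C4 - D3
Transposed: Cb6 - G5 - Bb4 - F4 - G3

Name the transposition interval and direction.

From Gb5 to Cb6 is 4 letter names — a fourth of some quality.
Gb5 to Cb6 is 5 semitones, which makes it a perfect fourth; the second version is higher, so the direction is up.
Checking another pair — D3 → G3 — gives the same interval.

up a perfect fourth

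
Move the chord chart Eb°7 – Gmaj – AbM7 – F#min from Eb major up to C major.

Eb major up to C major is a major sixth; each chord root moves by that interval while the quality stays the same.
Eb°7: root Eb up a major sixth → C, giving C°7.
Gmaj: root G up a major sixth → E, giving Emaj.
AbM7: root Ab up a major sixth → F, giving FM7.
F#min: root F# up a major sixth → D#, giving D#min.

C°7 Emaj FM7 D#min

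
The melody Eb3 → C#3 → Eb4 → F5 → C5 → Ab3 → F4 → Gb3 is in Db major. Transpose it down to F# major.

Db major to F# major down is a diminished sixth, so every note moves down by that interval.
Eb3 -> G#2
C#3 -> E##2
Eb4 -> G#3
F5 -> A#4
C5 -> E#4
Ab3 -> C#3
F4 -> A#3
Gb3 -> B2

G#2 E##2 G#3 A#4 E#4 C#3 A#3 B2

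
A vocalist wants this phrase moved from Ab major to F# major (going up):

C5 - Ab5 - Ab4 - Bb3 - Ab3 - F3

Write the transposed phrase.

A#5 F#6 F#5 G#4 F#4 D#4

Ab major to F# major up is an augmented sixth, so every note moves up by that interval.
C5 → A#5
Ab5 → F#6
Ab4 → F#5
Bb3 → G#4
Ab3 → F#4
F3 → D#4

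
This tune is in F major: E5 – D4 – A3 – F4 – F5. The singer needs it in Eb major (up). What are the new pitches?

D6 C5 G4 Eb5 Eb6

F major to Eb major up is a minor seventh, so every note moves up by that interval.
E5 → D6
D4 → C5
A3 → G4
F4 → Eb5
F5 → Eb6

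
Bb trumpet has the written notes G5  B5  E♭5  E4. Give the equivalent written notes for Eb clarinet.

D5 F#5 Bb4 B3

First find concert pitch: the Bb trumpet sounds a major second below written, so G5 B5 E♭5 E4 sounds F5 A5 Db5 D4.
Then write for Eb clarinet: it sounds a minor third above written, so the part must be a minor third below concert.
F5 → D5
A5 → F#5
Db5 → Bb4
D4 → B3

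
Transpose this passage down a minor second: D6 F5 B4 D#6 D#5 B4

D6 down a minor second is C#6.
F5 down a minor second is E5.
A minor second down from B4 gives A#4.
A minor second down from D#6 gives C##6.
A minor second down from D#5 gives C##5.
B4: a second down reaches A, and 1 semitone makes it A#4.

C#6 E5 A#4 C##6 C##5 A#4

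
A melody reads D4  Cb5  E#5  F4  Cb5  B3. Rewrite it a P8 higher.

D5 Cb6 E#6 F5 Cb6 B4

D4 up a perfect octave is D5.
A perfect octave up from Cb5 gives Cb6.
E#5 up a perfect octave is E#6.
F4: an octave up reaches F, and 12 semitones makes it F5.
A perfect octave up from Cb5 gives Cb6.
B3: an octave up reaches B, and 12 semitones makes it B4.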